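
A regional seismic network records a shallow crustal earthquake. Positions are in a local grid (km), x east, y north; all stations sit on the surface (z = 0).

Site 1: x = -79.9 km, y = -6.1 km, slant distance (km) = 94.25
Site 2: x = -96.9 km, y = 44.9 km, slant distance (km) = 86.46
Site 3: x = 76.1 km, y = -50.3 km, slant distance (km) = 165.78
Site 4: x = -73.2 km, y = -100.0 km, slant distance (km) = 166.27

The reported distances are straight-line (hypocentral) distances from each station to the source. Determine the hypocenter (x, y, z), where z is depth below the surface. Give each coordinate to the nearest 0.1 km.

x ≈ -39.5 km, y ≈ 49.5 km, depth ≈ 64.5 km

Each station gives a sphere (x−x_i)² + (y−y_i)² + z² = d_i² (stations at z=0).
Subtracting the Site 1 sphere from Site 2 and Site 3: z² cancels, leaving linear equations in x and y:
-34.0 x + 102.0 y = 6392.13
312.0 x − 88.4 y = -16699.87
Solving: x ≈ -39.500, y ≈ 49.501 km (keep extra digits for the depth step; rounded: -39.5, 49.5).
Then from the Site 1 sphere: z² = 94.25² − (x + 79.9)² − (y + 6.1)² with x = -39.500, y = 49.501, so z ≈ 64.494 ≈ 64.5 km.
Check against Site 4 (with the unrounded solution): distance 166.27 ≈ 166.27 km. ✓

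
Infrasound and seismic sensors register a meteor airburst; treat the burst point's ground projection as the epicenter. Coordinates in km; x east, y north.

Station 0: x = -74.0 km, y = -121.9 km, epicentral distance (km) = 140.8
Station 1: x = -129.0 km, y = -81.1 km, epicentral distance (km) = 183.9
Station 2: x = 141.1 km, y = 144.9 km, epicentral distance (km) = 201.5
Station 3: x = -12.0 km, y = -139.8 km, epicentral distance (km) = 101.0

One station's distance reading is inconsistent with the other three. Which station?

Station 2

Solve using three stations at a time. Using Station 0, Station 1, Station 3 (subtract circle equations pairwise → linear system) gives (x, y) ≈ (54.1, -63.2).
Distances from that point to each station vs reported:
  Station 0: calculated 141.0 vs reported 140.8 → residual 0.2 km
  Station 1: calculated 184.0 vs reported 183.9 → residual 0.1 km
  Station 2: calculated 225.5 vs reported 201.5 → residual 24.0 km
  Station 3: calculated 101.2 vs reported 101.0 → residual 0.2 km
Station 0, Station 1, Station 3 are mutually consistent (residuals ≈ 0); Station 2 is off by 24.0 km.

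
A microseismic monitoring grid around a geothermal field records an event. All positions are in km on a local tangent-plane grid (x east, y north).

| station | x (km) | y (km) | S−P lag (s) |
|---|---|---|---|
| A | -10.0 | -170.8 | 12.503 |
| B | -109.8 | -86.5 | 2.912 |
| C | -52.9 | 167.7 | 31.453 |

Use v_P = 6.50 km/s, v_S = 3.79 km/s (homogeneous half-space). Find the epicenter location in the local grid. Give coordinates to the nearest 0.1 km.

x ≈ -107.8 km, y ≈ -112.9 km

Distance from S−P lag: d = Δt · v_P v_S / (v_P − v_S) = Δt · (6.50·3.79)/(6.50−3.79) ≈ 9.0904·Δt.
So d_A = 113.66, d_B = 26.47, d_C = 285.92 km.
Circle about each station: (x + 10.0)² + (y + 170.8)² = 113.66²; (x + 109.8)² + (y + 86.5)² = 26.47²; (x + 52.9)² + (y − 167.7)² = 285.92².
Subtracting the A equation from the B and C equations removes the quadratic terms:
-199.6 x + 168.6 y = 2483.58
-85.8 x + 677.0 y = -67182.59
Solving the 2×2 system: x ≈ -107.8, y ≈ -112.9 km.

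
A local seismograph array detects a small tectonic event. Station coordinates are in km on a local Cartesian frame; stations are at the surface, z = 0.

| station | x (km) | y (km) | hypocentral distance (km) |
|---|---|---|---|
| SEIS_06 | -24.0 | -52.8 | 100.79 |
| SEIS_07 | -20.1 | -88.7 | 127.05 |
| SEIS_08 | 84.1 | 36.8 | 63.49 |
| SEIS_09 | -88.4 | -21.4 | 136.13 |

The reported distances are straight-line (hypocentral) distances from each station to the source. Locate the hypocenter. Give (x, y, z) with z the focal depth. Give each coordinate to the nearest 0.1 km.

Each station gives a sphere (x−x_i)² + (y−y_i)² + z² = d_i² (stations at z=0).
Subtracting the SEIS_06 sphere from SEIS_07 and SEIS_08: z² cancels, leaving linear equations in x and y:
7.8 x − 71.8 y = -1075.22
216.2 x + 179.2 y = 11190.85
Solving: x ≈ 36.099, y ≈ 18.897 km (keep extra digits for the depth step; rounded: 36.1, 18.9).
Then from the SEIS_06 sphere: z² = 100.79² − (x + 24.0)² − (y + 52.8)² with x = 36.099, y = 18.897, so z ≈ 37.500 ≈ 37.5 km.

(36.1, 18.9, 37.5)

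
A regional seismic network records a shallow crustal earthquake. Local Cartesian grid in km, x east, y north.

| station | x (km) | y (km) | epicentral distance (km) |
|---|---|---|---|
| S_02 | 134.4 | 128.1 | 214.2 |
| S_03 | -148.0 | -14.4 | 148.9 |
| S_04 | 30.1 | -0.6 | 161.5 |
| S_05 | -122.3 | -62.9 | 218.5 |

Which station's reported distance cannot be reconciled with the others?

S_05

Solve using three stations at a time. Using S_02, S_03, S_04 (subtract circle equations pairwise → linear system) gives (x, y) ≈ (-79.7, 118.0).
Distances from that point to each station vs reported:
  S_02: calculated 214.3 vs reported 214.2 → residual 0.1 km
  S_03: calculated 149.0 vs reported 148.9 → residual 0.1 km
  S_04: calculated 161.6 vs reported 161.5 → residual 0.1 km
  S_05: calculated 185.9 vs reported 218.5 → residual 32.6 km
S_02, S_03, S_04 are mutually consistent (residuals ≈ 0); S_05 is off by 32.6 km.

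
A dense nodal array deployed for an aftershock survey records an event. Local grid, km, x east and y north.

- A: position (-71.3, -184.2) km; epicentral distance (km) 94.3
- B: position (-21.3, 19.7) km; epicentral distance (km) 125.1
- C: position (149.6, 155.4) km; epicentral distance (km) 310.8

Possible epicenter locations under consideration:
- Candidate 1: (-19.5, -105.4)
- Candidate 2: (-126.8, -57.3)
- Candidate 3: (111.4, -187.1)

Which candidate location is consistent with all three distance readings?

Candidate 1

For each candidate, compare |candidate − station| to the reported distance:
Candidate 1: residuals A 0.0, B 0.0, C 0.0 → max 0.0 km
Candidate 2: residuals A 44.2, B 5.5, C 38.0 → max 44.2 km
Candidate 3: residuals A 88.4, B 120.6, C 33.8 → max 120.6 km
Only Candidate 1 has all residuals ≈ 0.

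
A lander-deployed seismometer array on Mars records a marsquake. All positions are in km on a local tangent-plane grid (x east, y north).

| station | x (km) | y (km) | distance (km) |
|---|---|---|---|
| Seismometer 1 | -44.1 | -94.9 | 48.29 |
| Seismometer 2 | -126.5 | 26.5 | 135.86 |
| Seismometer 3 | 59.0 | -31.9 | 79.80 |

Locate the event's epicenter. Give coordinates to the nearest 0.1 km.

(-17.5, -54.6)

Circle about each station: (x + 44.1)² + (y + 94.9)² = 48.29²; (x + 126.5)² + (y − 26.5)² = 135.86²; (x − 59.0)² + (y + 31.9)² = 79.80².
Subtracting pairs of circle equations eliminates x²+y² and gives linear equations (the radical axes):
-164.8 x + 242.8 y = -10372.34
206.2 x + 126.0 y = -10488.33
Solving the 2×2 system: x ≈ -17.5, y ≈ -54.6 km.
Check against Seismometer 1 (with the unrounded x, y): √((x + 44.1)²+(y + 94.9)²) = 48.29 ≈ 48.29 km. ✓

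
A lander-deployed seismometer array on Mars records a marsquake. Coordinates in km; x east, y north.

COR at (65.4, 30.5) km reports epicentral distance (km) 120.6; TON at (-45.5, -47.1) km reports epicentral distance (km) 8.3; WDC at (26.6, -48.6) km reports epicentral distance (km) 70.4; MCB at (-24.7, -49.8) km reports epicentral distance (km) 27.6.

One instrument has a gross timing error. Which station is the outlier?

TON

Solve using three stations at a time. Using COR, WDC, MCB (subtract circle equations pairwise → linear system) gives (x, y) ≈ (-40.4, -27.3).
Distances from that point to each station vs reported:
  COR: calculated 120.6 vs reported 120.6 → residual 0.0 km
  TON: calculated 20.5 vs reported 8.3 → residual 12.2 km
  WDC: calculated 70.4 vs reported 70.4 → residual 0.0 km
  MCB: calculated 27.5 vs reported 27.6 → residual 0.1 km
COR, WDC, MCB are mutually consistent (residuals ≈ 0); TON is off by 12.2 km.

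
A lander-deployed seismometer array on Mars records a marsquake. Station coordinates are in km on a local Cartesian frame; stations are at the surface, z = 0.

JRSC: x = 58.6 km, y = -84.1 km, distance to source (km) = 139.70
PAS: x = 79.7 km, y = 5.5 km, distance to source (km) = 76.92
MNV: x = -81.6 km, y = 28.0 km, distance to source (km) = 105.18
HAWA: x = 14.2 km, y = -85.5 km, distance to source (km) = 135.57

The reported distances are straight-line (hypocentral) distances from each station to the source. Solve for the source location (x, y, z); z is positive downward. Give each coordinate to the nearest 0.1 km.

x ≈ 19.4 km, y ≈ 48.3 km, depth ≈ 21.2 km

Each station gives a sphere (x−x_i)² + (y−y_i)² + z² = d_i² (stations at z=0).
Subtracting the JRSC sphere from PAS and MNV: z² cancels, leaving linear equations in x and y:
42.2 x + 179.2 y = 9474.97
-280.4 x + 224.2 y = 5389.05
Solving: x ≈ 19.404, y ≈ 48.304 km (keep extra digits for the depth step; rounded: 19.4, 48.3).
Then from the JRSC sphere: z² = 139.70² − (x − 58.6)² − (y + 84.1)² with x = 19.404, y = 48.304, so z ≈ 21.188 ≈ 21.2 km.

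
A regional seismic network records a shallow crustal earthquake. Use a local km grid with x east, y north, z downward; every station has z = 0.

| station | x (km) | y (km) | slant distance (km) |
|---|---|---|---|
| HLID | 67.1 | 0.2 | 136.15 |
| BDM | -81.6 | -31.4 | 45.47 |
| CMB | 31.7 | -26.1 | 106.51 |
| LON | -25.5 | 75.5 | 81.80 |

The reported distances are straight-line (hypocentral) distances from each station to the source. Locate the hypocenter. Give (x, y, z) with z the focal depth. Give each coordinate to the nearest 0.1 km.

(-67.6, 7.8, 18.3)

Each station gives a sphere (x−x_i)² + (y−y_i)² + z² = d_i² (stations at z=0).
Subtracting the HLID sphere from BDM and CMB: z² cancels, leaving linear equations in x and y:
-297.4 x − 63.2 y = 19611.37
-70.8 x − 52.6 y = 4376.09
Solving: x ≈ -67.599, y ≈ 7.793 km (keep extra digits for the depth step; rounded: -67.6, 7.8).
Then from the HLID sphere: z² = 136.15² − (x − 67.1)² − (y − 0.2)² with x = -67.599, y = 7.793, so z ≈ 18.313 ≈ 18.3 km.
Check against LON (with the unrounded solution): distance 81.80 ≈ 81.80 km. ✓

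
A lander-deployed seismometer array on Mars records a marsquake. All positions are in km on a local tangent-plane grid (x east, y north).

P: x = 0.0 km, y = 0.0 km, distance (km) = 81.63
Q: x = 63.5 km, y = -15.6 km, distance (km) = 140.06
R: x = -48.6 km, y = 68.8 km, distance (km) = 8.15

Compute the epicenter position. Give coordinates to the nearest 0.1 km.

Circle about each station: x² + y² = 81.63²; (x − 63.5)² + (y + 15.6)² = 140.06²; (x + 48.6)² + (y − 68.8)² = 8.15².
Subtracting the P equation from the Q and R equations removes the quadratic terms:
127.0 x − 31.2 y = -8677.74
-97.2 x + 137.6 y = 13692.43
Solving the 2×2 system: x ≈ -53.1, y ≈ 62.0 km.
Check against P (with the unrounded x, y): √(x²+y²) = 81.63 ≈ 81.63 km. ✓

-53.1 km east, 62.0 km north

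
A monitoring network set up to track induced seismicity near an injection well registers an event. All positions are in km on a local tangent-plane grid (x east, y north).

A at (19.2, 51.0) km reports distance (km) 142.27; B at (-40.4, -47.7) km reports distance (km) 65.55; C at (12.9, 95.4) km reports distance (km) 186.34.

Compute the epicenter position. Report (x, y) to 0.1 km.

Circle about each station: (x − 19.2)² + (y − 51.0)² = 142.27²; (x + 40.4)² + (y + 47.7)² = 65.55²; (x − 12.9)² + (y − 95.4)² = 186.34².
Subtracting pairs of circle equations eliminates x²+y² and gives linear equations (the radical axes):
-119.2 x − 197.4 y = 16881.76
-12.6 x + 88.8 y = -8183.91
Solving the 2×2 system: x ≈ 8.9, y ≈ -90.9 km.
Check against A (with the unrounded x, y): √((x − 19.2)²+(y − 51.0)²) = 142.27 ≈ 142.27 km. ✓

(8.9, -90.9)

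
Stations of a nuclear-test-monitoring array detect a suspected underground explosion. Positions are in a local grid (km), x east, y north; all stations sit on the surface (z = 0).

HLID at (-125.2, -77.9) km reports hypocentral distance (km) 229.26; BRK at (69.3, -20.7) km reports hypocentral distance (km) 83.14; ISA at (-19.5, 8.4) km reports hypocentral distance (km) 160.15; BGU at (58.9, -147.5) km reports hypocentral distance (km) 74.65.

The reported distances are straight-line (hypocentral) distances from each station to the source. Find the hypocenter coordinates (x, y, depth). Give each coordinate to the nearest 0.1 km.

x ≈ 102.1 km, y ≈ -92.5 km, depth ≈ 26.1 km

Each station gives a sphere (x−x_i)² + (y−y_i)² + z² = d_i² (stations at z=0).
Subtracting the HLID sphere from BRK and ISA: z² cancels, leaving linear equations in x and y:
389.0 x + 114.4 y = 29135.42
211.4 x + 172.6 y = 5619.49
Solving: x ≈ 102.099, y ≈ -92.493 km (keep extra digits for the depth step; rounded: 102.1, -92.5).
Then from the HLID sphere: z² = 229.26² − (x + 125.2)² − (y + 77.9)² with x = 102.099, y = -92.493, so z ≈ 26.122 ≈ 26.1 km.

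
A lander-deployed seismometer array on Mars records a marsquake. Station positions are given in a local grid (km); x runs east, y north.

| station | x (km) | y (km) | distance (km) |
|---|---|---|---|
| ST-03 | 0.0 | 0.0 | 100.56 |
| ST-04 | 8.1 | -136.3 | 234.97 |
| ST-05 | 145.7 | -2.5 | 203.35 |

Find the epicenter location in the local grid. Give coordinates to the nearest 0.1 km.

Circle about each station: x² + y² = 100.56²; (x − 8.1)² + (y + 136.3)² = 234.97²; (x − 145.7)² + (y + 2.5)² = 203.35².
Subtracting the ST-03 equation from the ST-04 and ST-05 equations removes the quadratic terms:
16.2 x − 272.6 y = -26455.29
291.4 x − 5.0 y = -10004.17
Solving the 2×2 system: x ≈ -32.7, y ≈ 95.1 km.

x ≈ -32.7 km, y ≈ 95.1 km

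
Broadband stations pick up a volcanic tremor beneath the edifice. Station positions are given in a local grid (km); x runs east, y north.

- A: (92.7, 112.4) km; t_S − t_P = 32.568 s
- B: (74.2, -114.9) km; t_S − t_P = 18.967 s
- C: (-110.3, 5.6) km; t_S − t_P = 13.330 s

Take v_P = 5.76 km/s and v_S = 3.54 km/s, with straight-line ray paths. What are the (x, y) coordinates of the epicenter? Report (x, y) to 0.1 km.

-100.0 km east, -116.4 km north

Distance from S−P lag: d = Δt · v_P v_S / (v_P − v_S) = Δt · (5.76·3.54)/(5.76−3.54) ≈ 9.1849·Δt.
So d_A = 299.13, d_B = 174.21, d_C = 122.43 km.
Circle about each station: (x − 92.7)² + (y − 112.4)² = 299.13²; (x − 74.2)² + (y + 114.9)² = 174.21²; (x + 110.3)² + (y − 5.6)² = 122.43².
Subtracting the A equation from the B and C equations removes the quadratic terms:
-37.0 x − 454.6 y = 56610.23
-406.0 x − 213.6 y = 65460.05
Solving the 2×2 system: x ≈ -100.0, y ≈ -116.4 km.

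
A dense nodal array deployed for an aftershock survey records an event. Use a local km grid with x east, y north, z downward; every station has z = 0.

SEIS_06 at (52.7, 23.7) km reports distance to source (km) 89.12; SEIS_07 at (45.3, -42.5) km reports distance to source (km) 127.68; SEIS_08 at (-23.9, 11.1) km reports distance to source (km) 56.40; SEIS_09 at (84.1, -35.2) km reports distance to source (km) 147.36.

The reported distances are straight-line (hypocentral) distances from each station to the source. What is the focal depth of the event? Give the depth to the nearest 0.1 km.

Each station gives a sphere (x−x_i)² + (y−y_i)² + z² = d_i² (stations at z=0).
Subtracting the SEIS_06 sphere from SEIS_07 and SEIS_08: z² cancels, leaving linear equations in x and y:
-14.8 x − 132.4 y = -7840.45
-153.2 x − 25.2 y = 2116.85
Solving: x ≈ -24.000, y ≈ 61.901 km (keep extra digits for the depth step; rounded: -24.0, 61.9).
Then from the SEIS_06 sphere: z² = 89.12² − (x − 52.7)² − (y − 23.7)² with x = -24.000, y = 61.901, so z ≈ 24.498 ≈ 24.5 km.

24.5 km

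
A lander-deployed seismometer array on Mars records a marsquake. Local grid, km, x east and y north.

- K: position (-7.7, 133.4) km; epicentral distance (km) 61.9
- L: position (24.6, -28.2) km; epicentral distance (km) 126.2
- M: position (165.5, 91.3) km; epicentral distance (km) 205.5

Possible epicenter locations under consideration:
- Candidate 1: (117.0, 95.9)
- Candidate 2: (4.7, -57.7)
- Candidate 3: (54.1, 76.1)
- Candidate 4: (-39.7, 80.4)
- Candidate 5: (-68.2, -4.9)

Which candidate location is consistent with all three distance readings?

For each candidate, compare |candidate − station| to the reported distance:
Candidate 1: residuals K 68.3, L 28.5, M 156.8 → max 156.8 km
Candidate 2: residuals K 129.6, L 90.6, M 13.7 → max 129.6 km
Candidate 3: residuals K 22.4, L 17.8, M 93.1 → max 93.1 km
Candidate 4: residuals K 0.0, L 0.0, M 0.0 → max 0.0 km
Candidate 5: residuals K 89.1, L 30.5, M 47.2 → max 89.1 km
Only Candidate 4 has all residuals ≈ 0.

Candidate 4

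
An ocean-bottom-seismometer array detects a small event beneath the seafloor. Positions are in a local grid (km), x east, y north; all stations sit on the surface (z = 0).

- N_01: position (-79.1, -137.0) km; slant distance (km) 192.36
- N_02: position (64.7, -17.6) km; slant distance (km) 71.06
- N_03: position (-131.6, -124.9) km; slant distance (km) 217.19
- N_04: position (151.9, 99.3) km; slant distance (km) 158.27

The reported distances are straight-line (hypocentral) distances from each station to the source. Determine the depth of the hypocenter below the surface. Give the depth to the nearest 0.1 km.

z ≈ 48.2 km

Each station gives a sphere (x−x_i)² + (y−y_i)² + z² = d_i² (stations at z=0).
Subtracting the N_01 sphere from N_02 and N_03: z² cancels, leaving linear equations in x and y:
287.6 x + 238.8 y = 11422.89
-105.0 x + 24.2 y = -2276.37
Solving: x ≈ 25.599, y ≈ 17.004 km (keep extra digits for the depth step; rounded: 25.6, 17.0).
Then from the N_01 sphere: z² = 192.36² − (x + 79.1)² − (y + 137.0)² with x = 25.599, y = 17.004, so z ≈ 48.200 ≈ 48.2 km.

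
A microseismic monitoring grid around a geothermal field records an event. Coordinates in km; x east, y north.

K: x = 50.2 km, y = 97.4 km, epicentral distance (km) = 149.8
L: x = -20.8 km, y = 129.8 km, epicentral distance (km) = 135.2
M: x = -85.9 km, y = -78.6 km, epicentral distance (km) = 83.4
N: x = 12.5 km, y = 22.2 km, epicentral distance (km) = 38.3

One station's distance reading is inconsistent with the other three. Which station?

N

Solve using three stations at a time. Using K, L, M (subtract circle equations pairwise → linear system) gives (x, y) ≈ (-65.4, 2.2).
Distances from that point to each station vs reported:
  K: calculated 149.8 vs reported 149.8 → residual 0.0 km
  L: calculated 135.2 vs reported 135.2 → residual 0.0 km
  M: calculated 83.4 vs reported 83.4 → residual 0.0 km
  N: calculated 80.5 vs reported 38.3 → residual 42.2 km
K, L, M are mutually consistent (residuals ≈ 0); N is off by 42.2 km.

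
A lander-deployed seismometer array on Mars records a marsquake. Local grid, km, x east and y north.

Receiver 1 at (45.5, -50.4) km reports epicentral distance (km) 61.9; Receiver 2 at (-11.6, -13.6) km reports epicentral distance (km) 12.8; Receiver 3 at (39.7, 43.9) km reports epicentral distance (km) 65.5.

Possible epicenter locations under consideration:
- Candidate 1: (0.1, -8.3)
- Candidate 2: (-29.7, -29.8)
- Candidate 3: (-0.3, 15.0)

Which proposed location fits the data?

For each candidate, compare |candidate − station| to the reported distance:
Candidate 1: residuals Receiver 1 0.0, Receiver 2 0.0, Receiver 3 0.0 → max 0.0 km
Candidate 2: residuals Receiver 1 16.1, Receiver 2 11.5, Receiver 3 35.7 → max 35.7 km
Candidate 3: residuals Receiver 1 17.9, Receiver 2 18.0, Receiver 3 16.2 → max 18.0 km
Only Candidate 1 has all residuals ≈ 0.

Candidate 1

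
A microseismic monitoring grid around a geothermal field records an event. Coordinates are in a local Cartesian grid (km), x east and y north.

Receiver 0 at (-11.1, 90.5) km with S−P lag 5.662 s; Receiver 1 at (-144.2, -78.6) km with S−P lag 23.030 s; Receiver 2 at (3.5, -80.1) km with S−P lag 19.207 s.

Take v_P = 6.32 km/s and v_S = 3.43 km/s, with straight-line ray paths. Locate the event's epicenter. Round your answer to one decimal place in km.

-38.2 km east, 57.8 km north

Distance from S−P lag: d = Δt · v_P v_S / (v_P − v_S) = Δt · (6.32·3.43)/(6.32−3.43) ≈ 7.5009·Δt.
So d_Receiver 0 = 42.47, d_Receiver 1 = 172.75, d_Receiver 2 = 144.07 km.
Circle about each station: (x + 11.1)² + (y − 90.5)² = 42.47²; (x + 144.2)² + (y + 78.6)² = 172.75²; (x − 3.5)² + (y + 80.1)² = 144.07².
Subtracting the Receiver 0 equation from the Receiver 1 and Receiver 2 equations removes the quadratic terms:
-266.2 x − 338.2 y = -9380.72
29.2 x − 341.2 y = -20837.66
Solving the 2×2 system: x ≈ -38.2, y ≈ 57.8 km.
Check against Receiver 0 (with the unrounded x, y): √((x + 11.1)²+(y − 90.5)²) = 42.47 ≈ 42.47 km. ✓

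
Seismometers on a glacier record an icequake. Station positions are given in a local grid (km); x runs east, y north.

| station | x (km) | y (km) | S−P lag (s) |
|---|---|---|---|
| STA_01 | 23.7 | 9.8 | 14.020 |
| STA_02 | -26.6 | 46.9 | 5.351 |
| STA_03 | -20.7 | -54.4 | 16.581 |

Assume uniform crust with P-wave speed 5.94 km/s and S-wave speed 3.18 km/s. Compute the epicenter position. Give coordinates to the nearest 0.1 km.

-63.0 km east, 50.9 km north

Distance from S−P lag: d = Δt · v_P v_S / (v_P − v_S) = Δt · (5.94·3.18)/(5.94−3.18) ≈ 6.8439·Δt.
So d_STA_01 = 95.95, d_STA_02 = 36.62, d_STA_03 = 113.48 km.
Circle about each station: (x − 23.7)² + (y − 9.8)² = 95.95²; (x + 26.6)² + (y − 46.9)² = 36.62²; (x + 20.7)² + (y + 54.4)² = 113.48².
Subtracting the STA_01 equation from the STA_02 and STA_03 equations removes the quadratic terms:
-100.6 x + 74.2 y = 10114.82
-88.8 x − 128.4 y = -941.19
Solving the 2×2 system: x ≈ -63.0, y ≈ 50.9 km.
Check against STA_01 (with the unrounded x, y): √((x − 23.7)²+(y − 9.8)²) = 95.95 ≈ 95.95 km. ✓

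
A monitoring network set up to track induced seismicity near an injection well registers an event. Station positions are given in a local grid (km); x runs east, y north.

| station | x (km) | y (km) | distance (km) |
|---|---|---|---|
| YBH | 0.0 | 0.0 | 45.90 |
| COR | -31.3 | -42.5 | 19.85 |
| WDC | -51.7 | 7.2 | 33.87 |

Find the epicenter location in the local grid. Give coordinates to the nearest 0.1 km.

-39.0 km east, -24.2 km north

Circle about each station: x² + y² = 45.90²; (x + 31.3)² + (y + 42.5)² = 19.85²; (x + 51.7)² + (y − 7.2)² = 33.87².
Subtracting pairs of circle equations eliminates x²+y² and gives linear equations (the radical axes):
-62.6 x − 85.0 y = 4498.73
-103.4 x + 14.4 y = 3684.36
Solving the 2×2 system: x ≈ -39.0, y ≈ -24.2 km.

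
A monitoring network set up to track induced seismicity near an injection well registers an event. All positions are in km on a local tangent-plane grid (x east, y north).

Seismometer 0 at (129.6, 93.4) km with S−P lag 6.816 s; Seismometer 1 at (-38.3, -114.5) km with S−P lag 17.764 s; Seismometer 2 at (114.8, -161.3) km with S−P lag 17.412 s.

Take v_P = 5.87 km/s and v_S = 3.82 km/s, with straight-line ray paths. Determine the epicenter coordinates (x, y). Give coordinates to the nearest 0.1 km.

Distance from S−P lag: d = Δt · v_P v_S / (v_P − v_S) = Δt · (5.87·3.82)/(5.87−3.82) ≈ 10.9382·Δt.
So d_Seismometer 0 = 74.56, d_Seismometer 1 = 194.31, d_Seismometer 2 = 190.46 km.
Circle about each station: (x − 129.6)² + (y − 93.4)² = 74.56²; (x + 38.3)² + (y + 114.5)² = 194.31²; (x − 114.8)² + (y + 161.3)² = 190.46².
Subtracting the Seismometer 0 equation from the Seismometer 1 and Seismometer 2 equations removes the quadratic terms:
-335.8 x − 415.8 y = -43139.76
-29.6 x − 509.4 y = -17038.81
Solving the 2×2 system: x ≈ 93.8, y ≈ 28.0 km.

x ≈ 93.8 km, y ≈ 28.0 km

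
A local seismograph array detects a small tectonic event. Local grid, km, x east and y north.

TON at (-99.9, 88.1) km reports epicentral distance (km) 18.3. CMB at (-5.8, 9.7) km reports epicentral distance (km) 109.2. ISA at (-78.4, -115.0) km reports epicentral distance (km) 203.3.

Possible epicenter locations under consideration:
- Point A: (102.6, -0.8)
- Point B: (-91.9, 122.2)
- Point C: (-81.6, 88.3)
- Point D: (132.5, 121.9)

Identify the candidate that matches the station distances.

Point C

For each candidate, compare |candidate − station| to the reported distance:
Point A: residuals TON 202.9, CMB 0.3, ISA 10.7 → max 202.9 km
Point B: residuals TON 16.7, CMB 32.5, ISA 34.3 → max 34.3 km
Point C: residuals TON 0.0, CMB 0.0, ISA 0.0 → max 0.0 km
Point D: residuals TON 216.5, CMB 68.9, ISA 113.9 → max 216.5 km
Only Point C has all residuals ≈ 0.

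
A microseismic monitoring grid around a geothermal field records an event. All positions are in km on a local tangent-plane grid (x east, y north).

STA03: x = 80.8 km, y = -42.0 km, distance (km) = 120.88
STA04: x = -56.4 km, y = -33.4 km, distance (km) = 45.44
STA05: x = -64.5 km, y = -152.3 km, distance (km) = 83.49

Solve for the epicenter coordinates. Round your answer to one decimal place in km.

Circle about each station: (x − 80.8)² + (y + 42.0)² = 120.88²; (x + 56.4)² + (y + 33.4)² = 45.44²; (x + 64.5)² + (y + 152.3)² = 83.49².
Subtracting the STA03 equation from the STA04 and STA05 equations removes the quadratic terms:
-274.4 x + 17.2 y = 8551.06
-290.6 x − 220.6 y = 26704.29
Solving the 2×2 system: x ≈ -35.8, y ≈ -73.9 km.

x ≈ -35.8 km, y ≈ -73.9 km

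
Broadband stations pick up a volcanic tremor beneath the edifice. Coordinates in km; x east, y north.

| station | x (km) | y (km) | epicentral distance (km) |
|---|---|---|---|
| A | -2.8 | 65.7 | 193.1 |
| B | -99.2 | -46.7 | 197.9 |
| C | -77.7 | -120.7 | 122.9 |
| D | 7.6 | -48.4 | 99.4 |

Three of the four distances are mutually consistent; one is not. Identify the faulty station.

Solve using three stations at a time. Using A, B, D (subtract circle equations pairwise → linear system) gives (x, y) ≈ (90.4, -103.4).
Distances from that point to each station vs reported:
  A: calculated 193.1 vs reported 193.1 → residual 0.0 km
  B: calculated 197.9 vs reported 197.9 → residual 0.0 km
  C: calculated 169.0 vs reported 122.9 → residual 46.1 km
  D: calculated 99.4 vs reported 99.4 → residual 0.0 km
A, B, D are mutually consistent (residuals ≈ 0); C is off by 46.1 km.

C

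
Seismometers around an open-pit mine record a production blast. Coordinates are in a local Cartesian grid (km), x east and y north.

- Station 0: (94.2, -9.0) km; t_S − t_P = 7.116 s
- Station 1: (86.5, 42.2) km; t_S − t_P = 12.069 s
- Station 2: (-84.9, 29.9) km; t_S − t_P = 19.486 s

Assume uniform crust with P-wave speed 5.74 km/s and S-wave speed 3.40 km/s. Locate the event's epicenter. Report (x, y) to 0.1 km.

54.7 km east, -53.3 km north

Distance from S−P lag: d = Δt · v_P v_S / (v_P − v_S) = Δt · (5.74·3.40)/(5.74−3.40) ≈ 8.3402·Δt.
So d_Station 0 = 59.35, d_Station 1 = 100.66, d_Station 2 = 162.52 km.
Circle about each station: (x − 94.2)² + (y + 9.0)² = 59.35²; (x − 86.5)² + (y − 42.2)² = 100.66²; (x + 84.9)² + (y − 29.9)² = 162.52².
Subtracting the Station 0 equation from the Station 1 and Station 2 equations removes the quadratic terms:
-15.4 x + 102.4 y = -6301.56
-358.2 x + 77.8 y = -23742.95
Solving the 2×2 system: x ≈ 54.7, y ≈ -53.3 km.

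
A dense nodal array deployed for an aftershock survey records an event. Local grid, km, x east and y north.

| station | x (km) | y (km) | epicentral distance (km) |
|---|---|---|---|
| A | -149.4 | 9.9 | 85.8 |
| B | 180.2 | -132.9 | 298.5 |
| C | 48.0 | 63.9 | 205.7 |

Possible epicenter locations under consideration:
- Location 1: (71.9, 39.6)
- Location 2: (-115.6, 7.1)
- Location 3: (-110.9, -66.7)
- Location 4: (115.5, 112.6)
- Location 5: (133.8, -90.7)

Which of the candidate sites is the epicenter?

For each candidate, compare |candidate − station| to the reported distance:
Location 1: residuals A 137.5, B 94.8, C 171.6 → max 171.6 km
Location 2: residuals A 51.9, B 28.8, C 32.5 → max 51.9 km
Location 3: residuals A 0.1, B 0.0, C 0.0 → max 0.1 km
Location 4: residuals A 198.3, B 44.6, C 122.5 → max 198.3 km
Location 5: residuals A 214.7, B 235.8, C 28.9 → max 235.8 km
Only Location 3 has all residuals ≈ 0.

Location 3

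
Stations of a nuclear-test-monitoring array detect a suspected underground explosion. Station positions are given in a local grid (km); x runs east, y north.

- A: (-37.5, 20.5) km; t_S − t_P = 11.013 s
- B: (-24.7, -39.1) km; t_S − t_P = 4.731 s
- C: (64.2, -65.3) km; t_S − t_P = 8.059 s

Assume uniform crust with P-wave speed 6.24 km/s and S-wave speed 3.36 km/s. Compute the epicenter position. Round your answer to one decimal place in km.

(9.3, -44.6)

Distance from S−P lag: d = Δt · v_P v_S / (v_P − v_S) = Δt · (6.24·3.36)/(6.24−3.36) ≈ 7.2800·Δt.
So d_A = 80.17, d_B = 34.44, d_C = 58.67 km.
Circle about each station: (x + 37.5)² + (y − 20.5)² = 80.17²; (x + 24.7)² + (y + 39.1)² = 34.44²; (x − 64.2)² + (y + 65.3)² = 58.67².
Subtracting pairs of circle equations eliminates x²+y² and gives linear equations (the radical axes):
25.6 x − 119.2 y = 5553.52
203.4 x − 171.6 y = 9544.29
Solving the 2×2 system: x ≈ 9.3, y ≈ -44.6 km.
Check against A (with the unrounded x, y): √((x + 37.5)²+(y − 20.5)²) = 80.17 ≈ 80.17 km. ✓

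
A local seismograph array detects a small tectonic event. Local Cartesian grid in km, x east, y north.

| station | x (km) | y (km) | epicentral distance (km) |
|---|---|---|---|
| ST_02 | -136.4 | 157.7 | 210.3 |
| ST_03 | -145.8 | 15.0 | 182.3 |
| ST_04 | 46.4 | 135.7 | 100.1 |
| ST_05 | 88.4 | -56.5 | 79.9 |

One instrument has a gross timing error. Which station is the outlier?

Solve using three stations at a time. Using ST_02, ST_03, ST_04 (subtract circle equations pairwise → linear system) gives (x, y) ≈ (35.3, 36.2).
Distances from that point to each station vs reported:
  ST_02: calculated 210.3 vs reported 210.3 → residual 0.0 km
  ST_03: calculated 182.3 vs reported 182.3 → residual 0.0 km
  ST_04: calculated 100.1 vs reported 100.1 → residual 0.0 km
  ST_05: calculated 106.9 vs reported 79.9 → residual 27.0 km
ST_02, ST_03, ST_04 are mutually consistent (residuals ≈ 0); ST_05 is off by 27.0 km.

ST_05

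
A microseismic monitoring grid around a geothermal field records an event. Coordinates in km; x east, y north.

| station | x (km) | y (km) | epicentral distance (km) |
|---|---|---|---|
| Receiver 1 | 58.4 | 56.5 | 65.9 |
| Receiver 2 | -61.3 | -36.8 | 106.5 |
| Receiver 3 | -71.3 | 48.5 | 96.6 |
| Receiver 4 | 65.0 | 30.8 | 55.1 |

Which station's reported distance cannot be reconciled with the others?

Receiver 2

Solve using three stations at a time. Using Receiver 1, Receiver 3, Receiver 4 (subtract circle equations pairwise → linear system) gives (x, y) ≈ (15.6, 6.4).
Distances from that point to each station vs reported:
  Receiver 1: calculated 65.9 vs reported 65.9 → residual 0.0 km
  Receiver 2: calculated 88.2 vs reported 106.5 → residual 18.3 km
  Receiver 3: calculated 96.6 vs reported 96.6 → residual 0.0 km
  Receiver 4: calculated 55.1 vs reported 55.1 → residual 0.0 km
Receiver 1, Receiver 3, Receiver 4 are mutually consistent (residuals ≈ 0); Receiver 2 is off by 18.3 km.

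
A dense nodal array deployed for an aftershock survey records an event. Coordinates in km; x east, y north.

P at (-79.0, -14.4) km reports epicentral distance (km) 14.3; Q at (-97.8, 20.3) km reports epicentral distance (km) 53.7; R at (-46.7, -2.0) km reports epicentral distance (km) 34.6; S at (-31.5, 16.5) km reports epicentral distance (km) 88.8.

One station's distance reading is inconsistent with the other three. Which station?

S

Solve using three stations at a time. Using P, Q, R (subtract circle equations pairwise → linear system) gives (x, y) ≈ (-71.2, -26.4).
Distances from that point to each station vs reported:
  P: calculated 14.3 vs reported 14.3 → residual 0.0 km
  Q: calculated 53.7 vs reported 53.7 → residual 0.0 km
  R: calculated 34.6 vs reported 34.6 → residual 0.0 km
  S: calculated 58.5 vs reported 88.8 → residual 30.3 km
P, Q, R are mutually consistent (residuals ≈ 0); S is off by 30.3 km.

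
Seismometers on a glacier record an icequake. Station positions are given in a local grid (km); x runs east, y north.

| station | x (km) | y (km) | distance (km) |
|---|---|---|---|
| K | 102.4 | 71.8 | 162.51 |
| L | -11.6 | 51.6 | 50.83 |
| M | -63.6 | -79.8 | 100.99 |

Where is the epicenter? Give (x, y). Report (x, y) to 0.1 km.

x ≈ -51.8 km, y ≈ 20.5 km

Circle about each station: (x − 102.4)² + (y − 71.8)² = 162.51²; (x + 11.6)² + (y − 51.6)² = 50.83²; (x + 63.6)² + (y + 79.8)² = 100.99².
Subtracting pairs of circle equations eliminates x²+y² and gives linear equations (the radical axes):
-228.0 x − 40.4 y = 10981.93
-332.0 x − 303.2 y = 10982.52
Solving the 2×2 system: x ≈ -51.8, y ≈ 20.5 km.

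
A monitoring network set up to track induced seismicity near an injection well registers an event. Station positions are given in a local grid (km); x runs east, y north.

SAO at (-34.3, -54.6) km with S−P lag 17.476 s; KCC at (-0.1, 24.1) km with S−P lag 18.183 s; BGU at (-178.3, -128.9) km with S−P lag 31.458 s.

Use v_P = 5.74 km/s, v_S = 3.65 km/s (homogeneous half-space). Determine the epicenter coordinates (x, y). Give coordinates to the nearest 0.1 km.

Distance from S−P lag: d = Δt · v_P v_S / (v_P − v_S) = Δt · (5.74·3.65)/(5.74−3.65) ≈ 10.0244·Δt.
So d_SAO = 175.19, d_KCC = 182.27, d_BGU = 315.35 km.
Circle about each station: (x + 34.3)² + (y + 54.6)² = 175.19²; (x + 0.1)² + (y − 24.1)² = 182.27²; (x + 178.3)² + (y + 128.9)² = 315.35².
Subtracting pairs of circle equations eliminates x²+y² and gives linear equations (the radical axes):
68.4 x + 157.4 y = -6107.65
-288.0 x − 148.6 y = -24505.64
Solving the 2×2 system: x ≈ 135.5, y ≈ -97.7 km.

135.5 km east, -97.7 km north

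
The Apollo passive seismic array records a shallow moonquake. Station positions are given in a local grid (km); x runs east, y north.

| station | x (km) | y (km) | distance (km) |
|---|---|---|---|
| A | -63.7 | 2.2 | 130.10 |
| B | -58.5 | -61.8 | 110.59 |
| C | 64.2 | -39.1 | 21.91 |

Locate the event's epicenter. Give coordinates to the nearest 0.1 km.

Circle about each station: (x + 63.7)² + (y − 2.2)² = 130.10²; (x + 58.5)² + (y + 61.8)² = 110.59²; (x − 64.2)² + (y + 39.1)² = 21.91².
Subtracting pairs of circle equations eliminates x²+y² and gives linear equations (the radical axes):
10.4 x − 128.0 y = 7874.82
255.8 x − 82.6 y = 18033.88
Solving the 2×2 system: x ≈ 52.0, y ≈ -57.3 km.
Check against A (with the unrounded x, y): √((x + 63.7)²+(y − 2.2)²) = 130.10 ≈ 130.10 km. ✓

(52.0, -57.3)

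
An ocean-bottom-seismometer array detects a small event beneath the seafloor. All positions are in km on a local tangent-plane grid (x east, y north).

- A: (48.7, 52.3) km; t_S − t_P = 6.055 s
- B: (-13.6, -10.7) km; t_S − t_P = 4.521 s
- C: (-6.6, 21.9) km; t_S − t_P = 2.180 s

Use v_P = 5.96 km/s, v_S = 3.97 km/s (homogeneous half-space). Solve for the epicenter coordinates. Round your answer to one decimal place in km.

-22.6 km east, 42.3 km north

Distance from S−P lag: d = Δt · v_P v_S / (v_P − v_S) = Δt · (5.96·3.97)/(5.96−3.97) ≈ 11.8901·Δt.
So d_A = 71.99, d_B = 53.75, d_C = 25.92 km.
Circle about each station: (x − 48.7)² + (y − 52.3)² = 71.99²; (x + 13.6)² + (y + 10.7)² = 53.75²; (x + 6.6)² + (y − 21.9)² = 25.92².
Subtracting the A equation from the B and C equations removes the quadratic terms:
-124.6 x − 126.0 y = -2514.03
-110.6 x − 60.8 y = -73.10
Solving the 2×2 system: x ≈ -22.6, y ≈ 42.3 km.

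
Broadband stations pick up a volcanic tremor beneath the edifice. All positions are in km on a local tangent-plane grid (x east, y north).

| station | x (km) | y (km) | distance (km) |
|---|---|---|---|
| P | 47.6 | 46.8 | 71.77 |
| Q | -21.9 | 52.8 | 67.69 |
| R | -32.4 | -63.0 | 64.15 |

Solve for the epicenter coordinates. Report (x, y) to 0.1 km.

(3.6, -9.9)

Circle about each station: (x − 47.6)² + (y − 46.8)² = 71.77²; (x + 21.9)² + (y − 52.8)² = 67.69²; (x + 32.4)² + (y + 63.0)² = 64.15².
Subtracting pairs of circle equations eliminates x²+y² and gives linear equations (the radical axes):
-139.0 x + 12.0 y = -619.55
-160.0 x − 219.6 y = 1598.47
Solving the 2×2 system: x ≈ 3.6, y ≈ -9.9 km.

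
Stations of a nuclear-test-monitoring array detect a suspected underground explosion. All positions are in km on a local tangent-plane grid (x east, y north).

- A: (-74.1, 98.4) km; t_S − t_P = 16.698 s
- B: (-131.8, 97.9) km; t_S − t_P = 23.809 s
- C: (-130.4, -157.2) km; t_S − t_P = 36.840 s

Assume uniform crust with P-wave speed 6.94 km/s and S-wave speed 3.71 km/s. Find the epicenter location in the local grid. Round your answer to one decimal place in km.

x ≈ 55.9 km, y ≈ 69.8 km

Distance from S−P lag: d = Δt · v_P v_S / (v_P − v_S) = Δt · (6.94·3.71)/(6.94−3.71) ≈ 7.9713·Δt.
So d_A = 133.11, d_B = 189.79, d_C = 293.66 km.
Circle about each station: (x + 74.1)² + (y − 98.4)² = 133.11²; (x + 131.8)² + (y − 97.9)² = 189.79²; (x + 130.4)² + (y + 157.2)² = 293.66².
Subtracting the A equation from the B and C equations removes the quadratic terms:
-115.4 x − 1.0 y = -6519.69
-112.6 x − 511.2 y = -41975.29
Solving the 2×2 system: x ≈ 55.9, y ≈ 69.8 km.
Check against A (with the unrounded x, y): √((x + 74.1)²+(y − 98.4)²) = 133.10 ≈ 133.11 km. ✓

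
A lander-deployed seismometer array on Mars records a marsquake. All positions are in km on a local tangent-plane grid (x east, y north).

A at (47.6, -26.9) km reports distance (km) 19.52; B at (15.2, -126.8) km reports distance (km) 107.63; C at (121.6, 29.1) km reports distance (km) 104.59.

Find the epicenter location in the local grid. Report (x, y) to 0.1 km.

(29.3, -20.1)

Circle about each station: (x − 47.6)² + (y + 26.9)² = 19.52²; (x − 15.2)² + (y + 126.8)² = 107.63²; (x − 121.6)² + (y − 29.1)² = 104.59².
Subtracting the A equation from the B and C equations removes the quadratic terms:
-64.8 x − 199.8 y = 2116.72
148.0 x + 112.0 y = 2085.96
Solving the 2×2 system: x ≈ 29.3, y ≈ -20.1 km.
Check against A (with the unrounded x, y): √((x − 47.6)²+(y + 26.9)²) = 19.52 ≈ 19.52 km. ✓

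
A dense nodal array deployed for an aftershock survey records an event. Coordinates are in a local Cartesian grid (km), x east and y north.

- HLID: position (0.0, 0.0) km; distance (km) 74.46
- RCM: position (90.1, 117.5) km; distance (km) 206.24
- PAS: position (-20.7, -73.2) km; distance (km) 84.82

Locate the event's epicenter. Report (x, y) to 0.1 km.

Circle about each station: x² + y² = 74.46²; (x − 90.1)² + (y − 117.5)² = 206.24²; (x + 20.7)² + (y + 73.2)² = 84.82².
Subtracting the HLID equation from the RCM and PAS equations removes the quadratic terms:
180.2 x + 235.0 y = -15066.39
-41.4 x − 146.4 y = 4136.59
Solving the 2×2 system: x ≈ -74.1, y ≈ -7.3 km.
Check against HLID (with the unrounded x, y): √(x²+y²) = 74.44 ≈ 74.46 km. ✓

(-74.1, -7.3)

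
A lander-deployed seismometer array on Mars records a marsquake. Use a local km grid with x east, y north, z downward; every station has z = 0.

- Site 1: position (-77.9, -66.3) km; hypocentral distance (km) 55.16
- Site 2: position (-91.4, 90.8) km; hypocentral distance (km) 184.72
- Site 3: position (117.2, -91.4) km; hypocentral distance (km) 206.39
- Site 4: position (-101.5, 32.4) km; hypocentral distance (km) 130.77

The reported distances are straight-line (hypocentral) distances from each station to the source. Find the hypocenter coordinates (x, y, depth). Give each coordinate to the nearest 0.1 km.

Each station gives a sphere (x−x_i)² + (y−y_i)² + z² = d_i² (stations at z=0).
Subtracting the Site 1 sphere from Site 2 and Site 3: z² cancels, leaving linear equations in x and y:
-27.0 x + 314.2 y = -24944.35
390.2 x − 50.2 y = -27928.51
Solving: x ≈ -82.703, y ≈ -86.497 km (keep extra digits for the depth step; rounded: -82.7, -86.5).
Then from the Site 1 sphere: z² = 55.16² − (x + 77.9)² − (y + 66.3)² with x = -82.703, y = -86.497, so z ≈ 51.104 ≈ 51.1 km.

(-82.7, -86.5, 51.1)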